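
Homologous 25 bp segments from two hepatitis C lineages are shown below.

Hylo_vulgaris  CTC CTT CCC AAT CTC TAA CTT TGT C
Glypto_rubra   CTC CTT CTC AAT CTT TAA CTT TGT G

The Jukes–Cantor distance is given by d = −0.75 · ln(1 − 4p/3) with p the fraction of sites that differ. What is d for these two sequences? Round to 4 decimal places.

Differing sites — 8:C/T; 15:C/T; 25:C/G.
p = 3/25 = 0.120000.
d = −0.75 · ln(1 − (4/3)·0.120000) = −0.75 · ln(0.840000) = −0.75 · (-0.174353) = 0.1308.

0.1308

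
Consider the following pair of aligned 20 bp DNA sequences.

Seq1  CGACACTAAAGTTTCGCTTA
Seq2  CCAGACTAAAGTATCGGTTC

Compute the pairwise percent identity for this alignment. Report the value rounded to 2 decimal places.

Mismatches occur at site 2 (G/C), site 4 (C/G), site 13 (T/A), site 17 (C/G), site 20 (A/C).
15 of the 20 sites match, so the percent identity is 15/20 × 100 = 75.00%.

75.00%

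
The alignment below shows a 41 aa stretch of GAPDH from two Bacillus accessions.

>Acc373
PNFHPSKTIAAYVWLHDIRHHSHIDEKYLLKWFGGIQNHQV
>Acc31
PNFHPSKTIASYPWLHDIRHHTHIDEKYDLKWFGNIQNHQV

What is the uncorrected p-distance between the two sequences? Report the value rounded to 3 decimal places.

0.122

Mismatches occur at site 11 (A→S), site 13 (V→P), site 22 (S→T), site 29 (L→D), site 35 (G→N).
There are 5 differences over 41 sites, so p = 5/41 = 0.122.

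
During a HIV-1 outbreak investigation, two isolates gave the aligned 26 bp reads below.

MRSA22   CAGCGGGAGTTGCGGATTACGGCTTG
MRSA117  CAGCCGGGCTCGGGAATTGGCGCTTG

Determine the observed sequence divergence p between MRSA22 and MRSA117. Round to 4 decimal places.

0.3462

The sequences differ at positions 5 (G/C), 8 (A/G), 9 (G/C), 11 (T/C), 13 (C/G), 15 (G/A), 19 (A/G), 20 (C/G), 21 (G/C).
There are 9 differences over 26 sites, so p = 9/26 = 0.3462.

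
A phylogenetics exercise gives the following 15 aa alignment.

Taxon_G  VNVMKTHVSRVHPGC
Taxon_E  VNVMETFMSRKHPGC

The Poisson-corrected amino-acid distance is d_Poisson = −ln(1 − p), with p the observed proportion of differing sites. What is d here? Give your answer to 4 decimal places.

0.3102

The sequences differ at positions 5 (K/E), 7 (H/F), 8 (V/M), 11 (V/K).
p = 4/15 = 0.266667.
d = −ln(1 − 0.266667) = −ln(0.733333) = 0.3102.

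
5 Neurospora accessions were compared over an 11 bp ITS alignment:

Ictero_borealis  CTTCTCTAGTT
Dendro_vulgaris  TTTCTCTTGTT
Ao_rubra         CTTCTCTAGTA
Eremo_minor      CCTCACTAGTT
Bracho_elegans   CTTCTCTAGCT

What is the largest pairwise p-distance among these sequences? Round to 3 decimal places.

Pairwise Hamming distances:
  Ictero_borealis vs Dendro_vulgaris: 2
  Ictero_borealis vs Ao_rubra: 1
  Ictero_borealis vs Eremo_minor: 2
  Ictero_borealis vs Bracho_elegans: 1
  Dendro_vulgaris vs Ao_rubra: 3
  Dendro_vulgaris vs Eremo_minor: 4
  Dendro_vulgaris vs Bracho_elegans: 3
  Ao_rubra vs Eremo_minor: 3
  Ao_rubra vs Bracho_elegans: 2
  Eremo_minor vs Bracho_elegans: 3
The largest is 4 mismatches, between Dendro_vulgaris and Eremo_minor; p = 4/11 = 0.364.

0.364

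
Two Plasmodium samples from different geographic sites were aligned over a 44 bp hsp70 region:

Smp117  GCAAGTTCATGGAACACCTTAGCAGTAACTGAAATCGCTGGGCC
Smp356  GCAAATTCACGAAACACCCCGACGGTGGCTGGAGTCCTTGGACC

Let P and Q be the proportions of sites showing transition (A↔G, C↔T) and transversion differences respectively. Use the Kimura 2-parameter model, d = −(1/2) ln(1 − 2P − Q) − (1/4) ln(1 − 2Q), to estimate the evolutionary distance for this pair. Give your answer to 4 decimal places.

0.5497

Mismatches occur at site 5 (G↔A, transition), site 10 (T↔C, transition), site 12 (G↔A, transition), site 19 (T↔C, transition), site 20 (T↔C, transition), site 21 (A↔G, transition), site 22 (G↔A, transition), site 24 (A↔G, transition), site 27 (A↔G, transition), site 28 (A↔G, transition), site 32 (A↔G, transition), site 34 (A↔G, transition), site 37 (G↔C, transversion), site 38 (C↔T, transition), site 42 (G↔A, transition).
Of the 15 differences, 14 transitions and 1 transversion over 44 sites: P = 14/44 = 0.318182, Q = 1/44 = 0.022727.
d = −0.5·ln(0.340909) − 0.25·ln(0.954546) = −0.5·(-1.076140) − 0.25·(-0.046519) = 0.5497.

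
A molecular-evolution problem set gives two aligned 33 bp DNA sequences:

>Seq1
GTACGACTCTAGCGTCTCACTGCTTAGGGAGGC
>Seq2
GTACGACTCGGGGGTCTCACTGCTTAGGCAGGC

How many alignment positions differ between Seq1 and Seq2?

4

The sequences differ at positions 10 (T/G), 11 (A/G), 13 (C/G), 29 (G/C).
That gives 4 mismatches out of 33 aligned sites, so the Hamming distance is 4.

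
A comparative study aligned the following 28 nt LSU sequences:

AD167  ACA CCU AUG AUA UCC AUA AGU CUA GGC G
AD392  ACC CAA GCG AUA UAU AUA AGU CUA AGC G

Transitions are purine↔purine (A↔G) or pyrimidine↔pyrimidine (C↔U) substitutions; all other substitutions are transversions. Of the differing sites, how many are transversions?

4

Mismatches occur at site 3 (A↔C, transversion), site 5 (C↔A, transversion), site 6 (U↔A, transversion), site 7 (A↔G, transition), site 8 (U↔C, transition), site 14 (C↔A, transversion), site 15 (C↔U, transition), site 25 (G↔A, transition).
Of the 8 differences, 4 transitions and 4 transversions, so the answer is 4.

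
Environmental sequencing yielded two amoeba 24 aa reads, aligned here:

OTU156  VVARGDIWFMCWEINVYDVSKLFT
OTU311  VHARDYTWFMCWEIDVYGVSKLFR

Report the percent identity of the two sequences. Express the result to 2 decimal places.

The sequences differ at positions 2 (V/H), 5 (G/D), 6 (D/Y), 7 (I/T), 15 (N/D), 18 (D/G), 24 (T/R).
17 of the 24 sites match, so the percent identity is 17/24 × 100 = 70.83%.

70.83%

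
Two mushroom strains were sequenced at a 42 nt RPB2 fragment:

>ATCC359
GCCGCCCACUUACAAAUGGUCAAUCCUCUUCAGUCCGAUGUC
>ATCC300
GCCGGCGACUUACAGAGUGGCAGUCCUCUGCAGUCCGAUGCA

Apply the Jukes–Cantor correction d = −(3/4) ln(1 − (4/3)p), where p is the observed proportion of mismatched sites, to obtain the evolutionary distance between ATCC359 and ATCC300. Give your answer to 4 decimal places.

0.2865

Mismatches occur at site 5 (C↔G), site 7 (C↔G), site 15 (A↔G), site 17 (U↔G), site 18 (G↔U), site 20 (U↔G), site 23 (A↔G), site 30 (U↔G), site 41 (U↔C), site 42 (C↔A).
p = 10/42 = 0.238095.
d = −0.75 · ln(1 − (4/3)·0.238095) = −0.75 · ln(0.682540) = −0.75 · (-0.381934) = 0.2865.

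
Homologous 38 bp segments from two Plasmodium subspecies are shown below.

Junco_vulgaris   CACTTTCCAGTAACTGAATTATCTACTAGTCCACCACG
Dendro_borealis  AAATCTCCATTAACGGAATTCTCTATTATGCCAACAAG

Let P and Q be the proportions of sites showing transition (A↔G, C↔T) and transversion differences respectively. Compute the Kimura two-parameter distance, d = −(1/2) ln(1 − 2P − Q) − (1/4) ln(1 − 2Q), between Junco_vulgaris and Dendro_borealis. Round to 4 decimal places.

0.3698

Differing sites — 1:C/A (Tv); 3:C/A (Tv); 5:T/C (Ti); 10:G/T (Tv); 15:T/G (Tv); 21:A/C (Tv); 26:C/T (Ti); 29:G/T (Tv); 30:T/G (Tv); 34:C/A (Tv); 37:C/A (Tv).
Of the 11 differences, 2 transitions and 9 transversions over 38 sites: P = 2/38 = 0.052632, Q = 9/38 = 0.236842.
d = −0.5·ln(0.657894) − 0.25·ln(0.526316) = −0.5·(-0.418711) − 0.25·(-0.641853) = 0.3698.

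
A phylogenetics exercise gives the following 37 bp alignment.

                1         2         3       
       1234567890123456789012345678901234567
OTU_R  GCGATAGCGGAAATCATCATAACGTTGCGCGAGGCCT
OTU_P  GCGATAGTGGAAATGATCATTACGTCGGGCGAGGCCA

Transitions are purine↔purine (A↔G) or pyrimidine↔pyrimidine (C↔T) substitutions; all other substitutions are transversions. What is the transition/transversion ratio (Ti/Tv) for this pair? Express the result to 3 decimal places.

0.500

The sequences differ at positions 8 (C/T, transition), 15 (C/G, transversion), 21 (A/T, transversion), 26 (T/C, transition), 28 (C/G, transversion), 37 (T/A, transversion).
Of the 6 differences, 2 transitions and 4 transversions, so Ti/Tv = 2/4 = 0.500.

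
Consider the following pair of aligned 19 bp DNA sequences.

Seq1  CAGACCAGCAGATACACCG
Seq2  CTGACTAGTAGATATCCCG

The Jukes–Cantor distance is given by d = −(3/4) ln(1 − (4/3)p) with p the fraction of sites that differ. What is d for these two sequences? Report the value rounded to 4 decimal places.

0.3241

Mismatches occur at site 2 (A/T), site 6 (C/T), site 9 (C/T), site 15 (C/T), site 16 (A/C).
p = 5/19 = 0.263158.
d = −0.75 · ln(1 − (4/3)·0.263158) = −0.75 · ln(0.649123) = −0.75 · (-0.432133) = 0.3241.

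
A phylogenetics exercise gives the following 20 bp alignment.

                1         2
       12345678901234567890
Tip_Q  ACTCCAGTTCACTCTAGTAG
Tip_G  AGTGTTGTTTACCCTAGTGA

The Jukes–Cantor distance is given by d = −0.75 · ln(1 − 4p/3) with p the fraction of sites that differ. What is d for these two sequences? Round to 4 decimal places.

0.5716

The sequences differ at positions 2 (C/G), 4 (C/G), 5 (C/T), 6 (A/T), 10 (C/T), 13 (T/C), 19 (A/G), 20 (G/A).
p = 8/20 = 0.400000.
d = −0.75 · ln(1 − (4/3)·0.400000) = −0.75 · ln(0.466667) = −0.75 · (-0.762139) = 0.5716.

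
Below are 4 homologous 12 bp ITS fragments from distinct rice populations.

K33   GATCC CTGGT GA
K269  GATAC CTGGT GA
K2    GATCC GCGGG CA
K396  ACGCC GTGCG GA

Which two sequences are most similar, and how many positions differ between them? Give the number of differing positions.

Pairwise Hamming distances:
  K33 vs K269: 1
  K33 vs K2: 4
  K33 vs K396: 6
  K269 vs K2: 5
  K269 vs K396: 7
  K2 vs K396: 6
The smallest is 1, between K33 and K269.

1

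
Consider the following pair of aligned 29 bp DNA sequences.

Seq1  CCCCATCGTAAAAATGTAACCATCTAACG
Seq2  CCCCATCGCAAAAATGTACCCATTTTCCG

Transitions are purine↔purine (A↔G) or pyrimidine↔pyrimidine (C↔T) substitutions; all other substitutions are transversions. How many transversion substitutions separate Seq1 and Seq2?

The sequences differ at positions 9 (T/C, transition), 19 (A/C, transversion), 24 (C/T, transition), 26 (A/T, transversion), 27 (A/C, transversion).
Of the 5 differences, 2 transitions and 3 transversions, so the answer is 3.

3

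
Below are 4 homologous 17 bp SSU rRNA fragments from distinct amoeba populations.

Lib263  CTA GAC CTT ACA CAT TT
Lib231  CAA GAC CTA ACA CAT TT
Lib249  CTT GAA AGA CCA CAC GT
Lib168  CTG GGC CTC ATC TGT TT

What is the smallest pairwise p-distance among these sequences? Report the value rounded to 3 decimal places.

0.118

Pairwise Hamming distances:
  Lib263 vs Lib231: 2
  Lib263 vs Lib249: 8
  Lib263 vs Lib168: 7
  Lib231 vs Lib249: 8
  Lib231 vs Lib168: 8
  Lib249 vs Lib168: 13
The smallest is 2 mismatches, between Lib263 and Lib231; p = 2/17 = 0.118.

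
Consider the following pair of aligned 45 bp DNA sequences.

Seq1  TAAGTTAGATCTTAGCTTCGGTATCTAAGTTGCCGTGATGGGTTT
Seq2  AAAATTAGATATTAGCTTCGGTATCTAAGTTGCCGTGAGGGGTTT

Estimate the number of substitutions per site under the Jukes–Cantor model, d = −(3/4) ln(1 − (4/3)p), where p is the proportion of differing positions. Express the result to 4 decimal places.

0.0946

The sequences differ at positions 1 (T/A), 4 (G/A), 11 (C/A), 39 (T/G).
p = 4/45 = 0.088889.
d = −0.75 · ln(1 − (4/3)·0.088889) = −0.75 · ln(0.881481) = −0.75 · (-0.126152) = 0.0946.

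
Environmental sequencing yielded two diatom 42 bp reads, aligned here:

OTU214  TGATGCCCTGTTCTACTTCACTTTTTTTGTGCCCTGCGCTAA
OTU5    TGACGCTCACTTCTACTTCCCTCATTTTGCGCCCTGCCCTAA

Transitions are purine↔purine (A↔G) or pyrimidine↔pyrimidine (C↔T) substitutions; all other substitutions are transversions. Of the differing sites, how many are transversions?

5

The sequences differ at positions 4 (T/C, transition), 7 (C/T, transition), 9 (T/A, transversion), 10 (G/C, transversion), 20 (A/C, transversion), 23 (T/C, transition), 24 (T/A, transversion), 30 (T/C, transition), 38 (G/C, transversion).
Of the 9 differences, 4 transitions and 5 transversions, so the answer is 5.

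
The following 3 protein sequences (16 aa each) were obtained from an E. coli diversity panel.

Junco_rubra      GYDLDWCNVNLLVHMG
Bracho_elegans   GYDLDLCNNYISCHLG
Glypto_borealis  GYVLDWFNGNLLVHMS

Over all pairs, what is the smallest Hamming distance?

Pairwise Hamming distances:
  Junco_rubra vs Bracho_elegans: 7
  Junco_rubra vs Glypto_borealis: 4
  Bracho_elegans vs Glypto_borealis: 10
The smallest is 4, between Junco_rubra and Glypto_borealis.

4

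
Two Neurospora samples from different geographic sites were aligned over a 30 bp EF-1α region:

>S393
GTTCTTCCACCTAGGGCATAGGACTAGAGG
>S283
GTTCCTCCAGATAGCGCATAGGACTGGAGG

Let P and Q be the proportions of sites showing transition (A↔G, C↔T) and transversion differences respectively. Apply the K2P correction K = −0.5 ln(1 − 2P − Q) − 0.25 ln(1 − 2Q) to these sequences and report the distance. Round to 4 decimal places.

0.1886

Differing sites — 5:T/C (Ti); 10:C/G (Tv); 11:C/A (Tv); 15:G/C (Tv); 26:A/G (Ti).
Of the 5 differences, 2 transitions and 3 transversions over 30 sites: P = 2/30 = 0.066667, Q = 3/30 = 0.100000.
d = −0.5·ln(0.766666) − 0.25·ln(0.800000) = −0.5·(-0.265704) − 0.25·(-0.223144) = 0.1886.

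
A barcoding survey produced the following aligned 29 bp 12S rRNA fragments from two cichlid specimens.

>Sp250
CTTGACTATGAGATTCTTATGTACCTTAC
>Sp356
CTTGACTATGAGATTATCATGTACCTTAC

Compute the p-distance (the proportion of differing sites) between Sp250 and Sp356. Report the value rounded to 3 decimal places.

0.069

Differing sites — 16:C/A; 18:T/C.
There are 2 differences over 29 sites, so p = 2/29 = 0.069.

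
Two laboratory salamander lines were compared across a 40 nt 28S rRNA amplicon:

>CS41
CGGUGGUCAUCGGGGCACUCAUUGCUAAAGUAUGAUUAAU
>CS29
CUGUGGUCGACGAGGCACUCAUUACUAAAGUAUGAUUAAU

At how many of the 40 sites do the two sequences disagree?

5

Differing sites — 2:G/U; 9:A/G; 10:U/A; 13:G/A; 24:G/A.
That gives 5 mismatches out of 40 aligned sites, so the Hamming distance is 5.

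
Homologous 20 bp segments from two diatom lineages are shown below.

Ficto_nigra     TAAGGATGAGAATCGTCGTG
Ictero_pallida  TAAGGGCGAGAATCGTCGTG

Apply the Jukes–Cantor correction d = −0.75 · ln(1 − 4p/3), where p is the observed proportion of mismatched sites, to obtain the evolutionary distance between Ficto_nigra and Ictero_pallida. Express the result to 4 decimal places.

Mismatches occur at site 6 (A→G), site 7 (T→C).
p = 2/20 = 0.100000.
d = −0.75 · ln(1 − (4/3)·0.100000) = −0.75 · ln(0.866667) = −0.75 · (-0.143100) = 0.1073.

0.1073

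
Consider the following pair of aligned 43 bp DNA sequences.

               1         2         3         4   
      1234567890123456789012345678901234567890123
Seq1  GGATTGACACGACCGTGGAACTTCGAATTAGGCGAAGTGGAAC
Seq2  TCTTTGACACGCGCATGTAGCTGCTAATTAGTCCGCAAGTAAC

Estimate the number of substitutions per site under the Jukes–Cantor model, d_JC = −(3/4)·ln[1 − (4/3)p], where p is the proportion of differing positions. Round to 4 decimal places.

Mismatches occur at site 1 (G→T), site 2 (G→C), site 3 (A→T), site 12 (A→C), site 13 (C→G), site 15 (G→A), site 18 (G→T), site 20 (A→G), site 23 (T→G), site 25 (G→T), site 32 (G→T), site 34 (G→C), site 35 (A→G), site 36 (A→C), site 37 (G→A), site 38 (T→A), site 40 (G→T).
p = 17/43 = 0.395349.
d = −0.75 · ln(1 − (4/3)·0.395349) = −0.75 · ln(0.472868) = −0.75 · (-0.748939) = 0.5617.

0.5617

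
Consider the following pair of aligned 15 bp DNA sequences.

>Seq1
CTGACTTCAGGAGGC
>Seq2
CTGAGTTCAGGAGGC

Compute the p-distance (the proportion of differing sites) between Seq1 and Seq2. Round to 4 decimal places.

0.0667

A single mismatch occurs at site 5 (C/G).
There are 1 differences over 15 sites, so p = 1/15 = 0.0667.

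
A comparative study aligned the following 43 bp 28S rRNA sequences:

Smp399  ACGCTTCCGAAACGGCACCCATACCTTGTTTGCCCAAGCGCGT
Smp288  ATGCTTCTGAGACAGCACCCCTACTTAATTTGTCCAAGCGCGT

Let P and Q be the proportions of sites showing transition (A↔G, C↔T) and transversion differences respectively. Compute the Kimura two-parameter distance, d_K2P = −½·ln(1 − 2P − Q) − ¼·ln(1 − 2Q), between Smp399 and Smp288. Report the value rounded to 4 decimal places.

0.2571

Differing sites — 2:C/T (Ti); 8:C/T (Ti); 11:A/G (Ti); 14:G/A (Ti); 21:A/C (Tv); 25:C/T (Ti); 27:T/A (Tv); 28:G/A (Ti); 33:C/T (Ti).
Of the 9 differences, 7 transitions and 2 transversions over 43 sites: P = 7/43 = 0.162791, Q = 2/43 = 0.046512.
d = −0.5·ln(0.627906) − 0.25·ln(0.906976) = −0.5·(-0.465365) − 0.25·(-0.097639) = 0.2571.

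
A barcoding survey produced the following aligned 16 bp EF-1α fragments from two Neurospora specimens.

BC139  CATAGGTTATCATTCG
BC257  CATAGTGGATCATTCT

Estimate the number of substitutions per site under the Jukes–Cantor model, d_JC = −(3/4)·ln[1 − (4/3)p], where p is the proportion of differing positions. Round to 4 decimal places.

0.3041

Mismatches occur at site 6 (G→T), site 7 (T→G), site 8 (T→G), site 16 (G→T).
p = 4/16 = 0.250000.
d = −0.75 · ln(1 − (4/3)·0.250000) = −0.75 · ln(0.666667) = −0.75 · (-0.405465) = 0.3041.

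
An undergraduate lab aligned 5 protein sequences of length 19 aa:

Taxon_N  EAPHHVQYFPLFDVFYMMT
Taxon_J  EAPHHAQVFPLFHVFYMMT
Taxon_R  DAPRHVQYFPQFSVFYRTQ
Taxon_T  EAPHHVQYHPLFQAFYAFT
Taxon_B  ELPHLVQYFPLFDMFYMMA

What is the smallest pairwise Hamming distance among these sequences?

3

Pairwise Hamming distances:
  Taxon_N vs Taxon_J: 3
  Taxon_N vs Taxon_R: 7
  Taxon_N vs Taxon_T: 5
  Taxon_N vs Taxon_B: 4
  Taxon_J vs Taxon_R: 9
  Taxon_J vs Taxon_T: 7
  Taxon_J vs Taxon_B: 7
  Taxon_R vs Taxon_T: 9
  Taxon_R vs Taxon_B: 10
  Taxon_T vs Taxon_B: 8
The smallest is 3, between Taxon_N and Taxon_J.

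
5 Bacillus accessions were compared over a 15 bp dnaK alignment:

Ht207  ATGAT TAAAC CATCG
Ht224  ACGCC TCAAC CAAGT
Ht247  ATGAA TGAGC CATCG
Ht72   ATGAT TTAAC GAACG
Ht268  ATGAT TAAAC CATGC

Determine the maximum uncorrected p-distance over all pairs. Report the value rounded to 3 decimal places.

Pairwise Hamming distances:
  Ht207 vs Ht224: 7
  Ht207 vs Ht247: 3
  Ht207 vs Ht72: 3
  Ht207 vs Ht268: 2
  Ht224 vs Ht247: 8
  Ht224 vs Ht72: 7
  Ht224 vs Ht268: 6
  Ht247 vs Ht72: 5
  Ht247 vs Ht268: 5
  Ht72 vs Ht268: 5
The largest is 8 mismatches, between Ht224 and Ht247; p = 8/15 = 0.533.

0.533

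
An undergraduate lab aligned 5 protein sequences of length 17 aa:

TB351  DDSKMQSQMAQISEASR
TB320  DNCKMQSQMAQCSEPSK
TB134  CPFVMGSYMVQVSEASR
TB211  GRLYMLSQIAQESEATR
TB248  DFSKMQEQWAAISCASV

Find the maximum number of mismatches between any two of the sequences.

13

Pairwise Hamming distances:
  TB351 vs TB320: 5
  TB351 vs TB134: 8
  TB351 vs TB211: 8
  TB351 vs TB248: 6
  TB320 vs TB134: 10
  TB320 vs TB211: 10
  TB320 vs TB248: 9
  TB134 vs TB211: 10
  TB134 vs TB248: 13
  TB211 vs TB248: 12
The largest is 13, between TB134 and TB248.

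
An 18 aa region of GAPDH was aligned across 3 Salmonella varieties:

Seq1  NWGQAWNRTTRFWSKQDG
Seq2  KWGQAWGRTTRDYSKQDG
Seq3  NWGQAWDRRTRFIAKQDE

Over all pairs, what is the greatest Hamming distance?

7

Pairwise Hamming distances:
  Seq1 vs Seq2: 4
  Seq1 vs Seq3: 5
  Seq2 vs Seq3: 7
The largest is 7, between Seq2 and Seq3.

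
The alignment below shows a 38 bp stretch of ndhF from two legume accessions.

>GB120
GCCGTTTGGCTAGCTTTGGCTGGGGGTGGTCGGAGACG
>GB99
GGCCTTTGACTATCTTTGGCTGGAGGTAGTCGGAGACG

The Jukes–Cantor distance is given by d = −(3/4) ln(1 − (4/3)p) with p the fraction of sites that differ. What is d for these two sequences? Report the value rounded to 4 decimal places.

0.1773

Differing sites — 2:C/G; 4:G/C; 9:G/A; 13:G/T; 24:G/A; 28:G/A.
p = 6/38 = 0.157895.
d = −0.75 · ln(1 − (4/3)·0.157895) = −0.75 · ln(0.789473) = −0.75 · (-0.236390) = 0.1773.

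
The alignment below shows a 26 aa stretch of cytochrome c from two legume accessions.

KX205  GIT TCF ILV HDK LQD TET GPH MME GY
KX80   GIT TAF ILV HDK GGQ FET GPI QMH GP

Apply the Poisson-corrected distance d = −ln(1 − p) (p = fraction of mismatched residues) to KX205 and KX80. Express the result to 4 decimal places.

0.4249

Differing sites — 5:C/A; 13:L/G; 14:Q/G; 15:D/Q; 16:T/F; 21:H/I; 22:M/Q; 24:E/H; 26:Y/P.
p = 9/26 = 0.346154.
d = −ln(1 − 0.346154) = −ln(0.653846) = 0.4249.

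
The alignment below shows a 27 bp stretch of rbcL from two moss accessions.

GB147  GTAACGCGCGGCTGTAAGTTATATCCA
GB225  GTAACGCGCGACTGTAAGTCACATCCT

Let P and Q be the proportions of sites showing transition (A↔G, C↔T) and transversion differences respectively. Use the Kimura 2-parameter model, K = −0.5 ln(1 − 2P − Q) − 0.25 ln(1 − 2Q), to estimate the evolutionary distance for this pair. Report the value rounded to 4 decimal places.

Differing sites — 11:G/A (Ti); 20:T/C (Ti); 22:T/C (Ti); 27:A/T (Tv).
Of the 4 differences, 3 transitions and 1 transversion over 27 sites: P = 3/27 = 0.111111, Q = 1/27 = 0.037037.
d = −0.5·ln(0.740741) − 0.25·ln(0.925926) = −0.5·(-0.300104) − 0.25·(-0.076961) = 0.1693.

0.1693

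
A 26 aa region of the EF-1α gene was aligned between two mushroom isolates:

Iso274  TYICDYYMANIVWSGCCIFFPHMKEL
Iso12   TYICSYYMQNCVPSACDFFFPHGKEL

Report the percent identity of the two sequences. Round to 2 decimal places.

The sequences differ at positions 5 (D/S), 9 (A/Q), 11 (I/C), 13 (W/P), 15 (G/A), 17 (C/D), 18 (I/F), 23 (M/G).
18 of the 26 sites match, so the percent identity is 18/26 × 100 = 69.23%.

69.23%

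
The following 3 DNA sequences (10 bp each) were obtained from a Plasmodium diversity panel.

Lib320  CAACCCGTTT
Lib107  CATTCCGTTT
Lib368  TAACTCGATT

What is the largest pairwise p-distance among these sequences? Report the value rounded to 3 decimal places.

Pairwise Hamming distances:
  Lib320 vs Lib107: 2
  Lib320 vs Lib368: 3
  Lib107 vs Lib368: 5
The largest is 5 mismatches, between Lib107 and Lib368; p = 5/10 = 0.500.

0.500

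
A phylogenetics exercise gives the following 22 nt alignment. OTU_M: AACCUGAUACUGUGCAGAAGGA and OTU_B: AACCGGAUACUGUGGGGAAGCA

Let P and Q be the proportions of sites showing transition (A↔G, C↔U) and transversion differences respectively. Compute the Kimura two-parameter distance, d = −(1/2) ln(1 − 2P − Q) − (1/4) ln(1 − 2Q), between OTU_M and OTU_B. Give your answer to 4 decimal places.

0.2085

The sequences differ at positions 5 (U/G, transversion), 15 (C/G, transversion), 16 (A/G, transition), 21 (G/C, transversion).
Of the 4 differences, 1 transition and 3 transversions over 22 sites: P = 1/22 = 0.045455, Q = 3/22 = 0.136364.
d = −0.5·ln(0.772726) − 0.25·ln(0.727272) = −0.5·(-0.257831) − 0.25·(-0.318455) = 0.2085.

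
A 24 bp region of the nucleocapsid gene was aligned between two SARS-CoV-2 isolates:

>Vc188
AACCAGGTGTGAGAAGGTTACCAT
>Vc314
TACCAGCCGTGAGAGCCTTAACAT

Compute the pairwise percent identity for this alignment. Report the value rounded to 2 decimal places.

70.83%

Differing sites — 1:A/T; 7:G/C; 8:T/C; 15:A/G; 16:G/C; 17:G/C; 21:C/A.
17 of the 24 sites match, so the percent identity is 17/24 × 100 = 70.83%.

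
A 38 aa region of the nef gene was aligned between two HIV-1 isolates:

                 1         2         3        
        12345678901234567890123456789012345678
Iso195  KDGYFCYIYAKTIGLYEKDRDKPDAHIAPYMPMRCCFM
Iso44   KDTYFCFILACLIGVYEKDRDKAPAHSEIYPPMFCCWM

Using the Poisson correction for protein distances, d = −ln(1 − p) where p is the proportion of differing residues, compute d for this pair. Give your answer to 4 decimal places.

0.4595

Mismatches occur at site 3 (G↔T), site 7 (Y↔F), site 9 (Y↔L), site 11 (K↔C), site 12 (T↔L), site 15 (L↔V), site 23 (P↔A), site 24 (D↔P), site 27 (I↔S), site 28 (A↔E), site 29 (P↔I), site 31 (M↔P), site 34 (R↔F), site 37 (F↔W).
p = 14/38 = 0.368421.
d = −ln(1 − 0.368421) = −ln(0.631579) = 0.4595.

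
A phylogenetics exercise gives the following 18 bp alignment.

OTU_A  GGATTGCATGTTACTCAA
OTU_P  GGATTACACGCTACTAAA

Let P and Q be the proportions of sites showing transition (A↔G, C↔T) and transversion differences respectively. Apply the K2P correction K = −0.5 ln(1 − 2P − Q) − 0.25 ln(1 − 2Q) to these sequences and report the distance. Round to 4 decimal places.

The sequences differ at positions 6 (G/A, transition), 9 (T/C, transition), 11 (T/C, transition), 16 (C/A, transversion).
Of the 4 differences, 3 transitions and 1 transversion over 18 sites: P = 3/18 = 0.166667, Q = 1/18 = 0.055556.
d = −0.5·ln(0.611110) − 0.25·ln(0.888888) = −0.5·(-0.492478) − 0.25·(-0.117784) = 0.2757.

0.2757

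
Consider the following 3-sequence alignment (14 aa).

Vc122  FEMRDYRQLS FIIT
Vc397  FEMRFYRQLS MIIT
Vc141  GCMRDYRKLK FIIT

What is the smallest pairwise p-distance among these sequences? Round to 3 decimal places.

Pairwise Hamming distances:
  Vc122 vs Vc397: 2
  Vc122 vs Vc141: 4
  Vc397 vs Vc141: 6
The smallest is 2 mismatches, between Vc122 and Vc397; p = 2/14 = 0.143.

0.143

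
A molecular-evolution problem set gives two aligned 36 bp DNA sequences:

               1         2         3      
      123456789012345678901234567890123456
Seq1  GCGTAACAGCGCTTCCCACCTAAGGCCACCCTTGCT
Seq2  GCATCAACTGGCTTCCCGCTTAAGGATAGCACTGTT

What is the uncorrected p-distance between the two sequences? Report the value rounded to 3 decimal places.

0.389

The sequences differ at positions 3 (G/A), 5 (A/C), 7 (C/A), 8 (A/C), 9 (G/T), 10 (C/G), 18 (A/G), 20 (C/T), 26 (C/A), 27 (C/T), 29 (C/G), 31 (C/A), 32 (T/C), 35 (C/T).
There are 14 differences over 36 sites, so p = 14/36 = 0.389.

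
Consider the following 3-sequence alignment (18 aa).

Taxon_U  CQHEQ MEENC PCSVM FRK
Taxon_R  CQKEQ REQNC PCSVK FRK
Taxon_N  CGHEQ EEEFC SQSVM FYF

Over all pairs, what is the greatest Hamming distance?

Pairwise Hamming distances:
  Taxon_U vs Taxon_R: 4
  Taxon_U vs Taxon_N: 7
  Taxon_R vs Taxon_N: 10
The largest is 10, between Taxon_R and Taxon_N.

10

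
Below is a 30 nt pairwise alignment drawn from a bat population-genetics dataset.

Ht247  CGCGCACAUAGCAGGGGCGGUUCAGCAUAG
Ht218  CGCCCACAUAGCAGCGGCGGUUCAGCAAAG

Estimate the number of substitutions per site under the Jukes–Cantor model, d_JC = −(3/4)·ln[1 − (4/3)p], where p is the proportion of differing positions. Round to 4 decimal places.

0.1073

Differing sites — 4:G/C; 15:G/C; 28:U/A.
p = 3/30 = 0.100000.
d = −0.75 · ln(1 − (4/3)·0.100000) = −0.75 · ln(0.866667) = −0.75 · (-0.143100) = 0.1073.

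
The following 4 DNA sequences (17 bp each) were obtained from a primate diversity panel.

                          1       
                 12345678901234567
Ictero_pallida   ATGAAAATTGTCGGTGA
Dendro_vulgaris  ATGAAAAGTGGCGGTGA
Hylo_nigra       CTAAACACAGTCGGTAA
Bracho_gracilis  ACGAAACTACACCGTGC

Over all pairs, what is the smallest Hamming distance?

Pairwise Hamming distances:
  Ictero_pallida vs Dendro_vulgaris: 2
  Ictero_pallida vs Hylo_nigra: 6
  Ictero_pallida vs Bracho_gracilis: 7
  Dendro_vulgaris vs Hylo_nigra: 7
  Dendro_vulgaris vs Bracho_gracilis: 8
  Hylo_nigra vs Bracho_gracilis: 11
The smallest is 2, between Ictero_pallida and Dendro_vulgaris.

2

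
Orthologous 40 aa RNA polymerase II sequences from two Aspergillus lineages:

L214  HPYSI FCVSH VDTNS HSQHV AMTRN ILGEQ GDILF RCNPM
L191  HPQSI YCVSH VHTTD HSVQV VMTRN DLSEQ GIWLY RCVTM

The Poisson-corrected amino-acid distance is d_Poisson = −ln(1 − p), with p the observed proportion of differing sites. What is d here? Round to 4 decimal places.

Mismatches occur at site 3 (Y↔Q), site 6 (F↔Y), site 12 (D↔H), site 14 (N↔T), site 15 (S↔D), site 18 (Q↔V), site 19 (H↔Q), site 21 (A↔V), site 26 (I↔D), site 28 (G↔S), site 32 (D↔I), site 33 (I↔W), site 35 (F↔Y), site 38 (N↔V), site 39 (P↔T).
p = 15/40 = 0.375000.
d = −ln(1 − 0.375000) = −ln(0.625000) = 0.4700.

0.4700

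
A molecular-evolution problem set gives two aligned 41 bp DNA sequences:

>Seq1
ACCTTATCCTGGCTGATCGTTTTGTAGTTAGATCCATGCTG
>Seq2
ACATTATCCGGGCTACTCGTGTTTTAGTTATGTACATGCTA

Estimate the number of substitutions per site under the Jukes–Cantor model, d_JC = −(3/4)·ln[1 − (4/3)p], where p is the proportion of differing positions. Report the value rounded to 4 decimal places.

The sequences differ at positions 3 (C/A), 10 (T/G), 15 (G/A), 16 (A/C), 21 (T/G), 24 (G/T), 31 (G/T), 32 (A/G), 34 (C/A), 41 (G/A).
p = 10/41 = 0.243902.
d = −0.75 · ln(1 − (4/3)·0.243902) = −0.75 · ln(0.674797) = −0.75 · (-0.393343) = 0.2950.

0.2950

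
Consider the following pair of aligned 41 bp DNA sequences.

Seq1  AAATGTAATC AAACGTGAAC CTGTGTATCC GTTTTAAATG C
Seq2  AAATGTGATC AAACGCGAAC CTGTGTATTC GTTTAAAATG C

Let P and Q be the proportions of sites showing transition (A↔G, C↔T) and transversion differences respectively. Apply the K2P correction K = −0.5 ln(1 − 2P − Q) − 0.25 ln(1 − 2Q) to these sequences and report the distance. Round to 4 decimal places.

The sequences differ at positions 7 (A/G, transition), 16 (T/C, transition), 29 (C/T, transition), 35 (T/A, transversion).
Of the 4 differences, 3 transitions and 1 transversion over 41 sites: P = 3/41 = 0.073171, Q = 1/41 = 0.024390.
d = −0.5·ln(0.829268) − 0.25·ln(0.951220) = −0.5·(-0.187212) − 0.25·(-0.050010) = 0.1061.

0.1061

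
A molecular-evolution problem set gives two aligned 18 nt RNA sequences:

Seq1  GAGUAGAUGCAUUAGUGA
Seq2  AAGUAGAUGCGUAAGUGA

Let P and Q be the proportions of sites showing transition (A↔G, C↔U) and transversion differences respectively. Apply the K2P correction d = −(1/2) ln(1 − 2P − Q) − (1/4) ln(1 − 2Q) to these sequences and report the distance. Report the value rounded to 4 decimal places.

The sequences differ at positions 1 (G/A, transition), 11 (A/G, transition), 13 (U/A, transversion).
Of the 3 differences, 2 transitions and 1 transversion over 18 sites: P = 2/18 = 0.111111, Q = 1/18 = 0.055556.
d = −0.5·ln(0.722222) − 0.25·ln(0.888888) = −0.5·(-0.325423) − 0.25·(-0.117784) = 0.1922.

0.1922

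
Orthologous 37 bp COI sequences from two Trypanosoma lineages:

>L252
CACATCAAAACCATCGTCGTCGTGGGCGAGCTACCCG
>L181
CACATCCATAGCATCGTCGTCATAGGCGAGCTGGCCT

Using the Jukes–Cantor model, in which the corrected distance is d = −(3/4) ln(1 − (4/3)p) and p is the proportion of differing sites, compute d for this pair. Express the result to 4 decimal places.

Differing sites — 7:A/C; 9:A/T; 11:C/G; 22:G/A; 24:G/A; 33:A/G; 34:C/G; 37:G/T.
p = 8/37 = 0.216216.
d = −0.75 · ln(1 − (4/3)·0.216216) = −0.75 · ln(0.711712) = −0.75 · (-0.340082) = 0.2551.

0.2551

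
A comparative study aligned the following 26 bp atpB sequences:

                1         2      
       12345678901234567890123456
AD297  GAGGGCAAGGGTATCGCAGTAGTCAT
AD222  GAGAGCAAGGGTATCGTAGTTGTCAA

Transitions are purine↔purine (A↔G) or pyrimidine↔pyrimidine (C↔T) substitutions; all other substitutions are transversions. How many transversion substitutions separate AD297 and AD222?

Differing sites — 4:G/A (Ti); 17:C/T (Ti); 21:A/T (Tv); 26:T/A (Tv).
Of the 4 differences, 2 transitions and 2 transversions, so the answer is 2.

2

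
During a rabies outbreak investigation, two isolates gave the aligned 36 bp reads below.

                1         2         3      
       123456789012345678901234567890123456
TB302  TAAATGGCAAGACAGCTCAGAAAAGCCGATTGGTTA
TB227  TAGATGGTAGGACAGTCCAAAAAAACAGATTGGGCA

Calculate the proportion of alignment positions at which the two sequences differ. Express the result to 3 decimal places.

0.278

The sequences differ at positions 3 (A/G), 8 (C/T), 10 (A/G), 16 (C/T), 17 (T/C), 20 (G/A), 25 (G/A), 27 (C/A), 34 (T/G), 35 (T/C).
There are 10 differences over 36 sites, so p = 10/36 = 0.278.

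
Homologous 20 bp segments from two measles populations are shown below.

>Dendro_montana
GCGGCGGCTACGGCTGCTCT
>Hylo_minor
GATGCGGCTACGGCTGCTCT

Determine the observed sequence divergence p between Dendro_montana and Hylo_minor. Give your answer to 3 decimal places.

0.100

The sequences differ at positions 2 (C/A), 3 (G/T).
There are 2 differences over 20 sites, so p = 2/20 = 0.100.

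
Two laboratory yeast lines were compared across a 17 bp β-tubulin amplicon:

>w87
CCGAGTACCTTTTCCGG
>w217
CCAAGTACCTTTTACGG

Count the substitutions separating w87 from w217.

The sequences differ at positions 3 (G/A), 14 (C/A).
That gives 2 mismatches out of 17 aligned sites, so the Hamming distance is 2.

2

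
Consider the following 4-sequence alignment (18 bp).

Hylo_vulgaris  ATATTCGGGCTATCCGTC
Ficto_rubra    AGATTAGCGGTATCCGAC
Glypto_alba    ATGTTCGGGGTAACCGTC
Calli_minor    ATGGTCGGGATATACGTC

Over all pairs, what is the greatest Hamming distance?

Pairwise Hamming distances:
  Hylo_vulgaris vs Ficto_rubra: 5
  Hylo_vulgaris vs Glypto_alba: 3
  Hylo_vulgaris vs Calli_minor: 4
  Ficto_rubra vs Glypto_alba: 6
  Ficto_rubra vs Calli_minor: 8
  Glypto_alba vs Calli_minor: 4
The largest is 8, between Ficto_rubra and Calli_minor.

8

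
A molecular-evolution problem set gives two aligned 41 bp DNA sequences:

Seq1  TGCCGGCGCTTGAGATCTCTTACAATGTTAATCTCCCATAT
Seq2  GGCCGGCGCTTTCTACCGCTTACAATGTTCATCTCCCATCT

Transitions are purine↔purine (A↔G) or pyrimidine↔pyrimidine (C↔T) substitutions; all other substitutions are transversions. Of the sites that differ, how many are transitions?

Mismatches occur at site 1 (T/G, transversion), site 12 (G/T, transversion), site 13 (A/C, transversion), site 14 (G/T, transversion), site 16 (T/C, transition), site 18 (T/G, transversion), site 30 (A/C, transversion), site 40 (A/C, transversion).
Of the 8 differences, 1 transition and 7 transversions, so the answer is 1.

1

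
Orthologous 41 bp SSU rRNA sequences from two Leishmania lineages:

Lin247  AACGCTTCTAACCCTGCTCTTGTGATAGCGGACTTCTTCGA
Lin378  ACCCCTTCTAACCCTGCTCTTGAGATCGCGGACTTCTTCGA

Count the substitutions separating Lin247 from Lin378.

The sequences differ at positions 2 (A/C), 4 (G/C), 23 (T/A), 27 (A/C).
That gives 4 mismatches out of 41 aligned sites, so the Hamming distance is 4.

4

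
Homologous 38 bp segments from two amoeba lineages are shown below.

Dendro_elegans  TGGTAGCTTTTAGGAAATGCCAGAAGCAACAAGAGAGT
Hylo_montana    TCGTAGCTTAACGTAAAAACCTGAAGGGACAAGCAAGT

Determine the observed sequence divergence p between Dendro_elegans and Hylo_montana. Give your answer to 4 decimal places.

Differing sites — 2:G/C; 10:T/A; 11:T/A; 12:A/C; 14:G/T; 18:T/A; 19:G/A; 22:A/T; 27:C/G; 28:A/G; 34:A/C; 35:G/A.
There are 12 differences over 38 sites, so p = 12/38 = 0.3158.

0.3158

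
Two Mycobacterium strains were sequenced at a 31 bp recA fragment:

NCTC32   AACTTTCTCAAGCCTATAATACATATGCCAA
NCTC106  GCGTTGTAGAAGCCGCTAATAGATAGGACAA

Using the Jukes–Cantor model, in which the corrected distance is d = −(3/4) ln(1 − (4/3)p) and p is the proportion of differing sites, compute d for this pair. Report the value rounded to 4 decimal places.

Mismatches occur at site 1 (A→G), site 2 (A→C), site 3 (C→G), site 6 (T→G), site 7 (C→T), site 8 (T→A), site 9 (C→G), site 15 (T→G), site 16 (A→C), site 22 (C→G), site 26 (T→G), site 28 (C→A).
p = 12/31 = 0.387097.
d = −0.75 · ln(1 − (4/3)·0.387097) = −0.75 · ln(0.483871) = −0.75 · (-0.725937) = 0.5445.

0.5445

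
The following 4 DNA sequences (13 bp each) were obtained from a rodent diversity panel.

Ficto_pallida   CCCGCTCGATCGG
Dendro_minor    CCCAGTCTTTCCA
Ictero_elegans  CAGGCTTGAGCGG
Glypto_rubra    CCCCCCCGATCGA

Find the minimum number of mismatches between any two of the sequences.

3

Pairwise Hamming distances:
  Ficto_pallida vs Dendro_minor: 6
  Ficto_pallida vs Ictero_elegans: 4
  Ficto_pallida vs Glypto_rubra: 3
  Dendro_minor vs Ictero_elegans: 10
  Dendro_minor vs Glypto_rubra: 6
  Ictero_elegans vs Glypto_rubra: 7
The smallest is 3, between Ficto_pallida and Glypto_rubra.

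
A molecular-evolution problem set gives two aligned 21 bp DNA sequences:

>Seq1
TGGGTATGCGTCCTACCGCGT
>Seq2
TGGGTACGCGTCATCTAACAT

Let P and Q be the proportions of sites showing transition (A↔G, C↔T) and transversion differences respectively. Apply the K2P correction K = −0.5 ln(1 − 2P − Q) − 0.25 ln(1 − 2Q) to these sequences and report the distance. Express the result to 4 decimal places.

The sequences differ at positions 7 (T/C, transition), 13 (C/A, transversion), 15 (A/C, transversion), 16 (C/T, transition), 17 (C/A, transversion), 18 (G/A, transition), 20 (G/A, transition).
Of the 7 differences, 4 transitions and 3 transversions over 21 sites: P = 4/21 = 0.190476, Q = 3/21 = 0.142857.
d = −0.5·ln(0.476191) − 0.25·ln(0.714286) = −0.5·(-0.741936) − 0.25·(-0.336472) = 0.4551.

0.4551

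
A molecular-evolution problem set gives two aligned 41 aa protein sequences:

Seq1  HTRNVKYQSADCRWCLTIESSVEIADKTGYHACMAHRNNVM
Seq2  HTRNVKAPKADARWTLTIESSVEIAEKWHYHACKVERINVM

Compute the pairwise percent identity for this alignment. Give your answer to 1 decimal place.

70.7%

Mismatches occur at site 7 (Y/A), site 8 (Q/P), site 9 (S/K), site 12 (C/A), site 15 (C/T), site 26 (D/E), site 28 (T/W), site 29 (G/H), site 34 (M/K), site 35 (A/V), site 36 (H/E), site 38 (N/I).
29 of the 41 sites match, so the percent identity is 29/41 × 100 = 70.7%.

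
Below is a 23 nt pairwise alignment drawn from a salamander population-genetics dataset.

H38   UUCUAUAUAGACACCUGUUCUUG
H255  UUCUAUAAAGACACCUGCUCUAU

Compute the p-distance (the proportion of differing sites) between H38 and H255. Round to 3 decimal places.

0.174

Mismatches occur at site 8 (U/A), site 18 (U/C), site 22 (U/A), site 23 (G/U).
There are 4 differences over 23 sites, so p = 4/23 = 0.174.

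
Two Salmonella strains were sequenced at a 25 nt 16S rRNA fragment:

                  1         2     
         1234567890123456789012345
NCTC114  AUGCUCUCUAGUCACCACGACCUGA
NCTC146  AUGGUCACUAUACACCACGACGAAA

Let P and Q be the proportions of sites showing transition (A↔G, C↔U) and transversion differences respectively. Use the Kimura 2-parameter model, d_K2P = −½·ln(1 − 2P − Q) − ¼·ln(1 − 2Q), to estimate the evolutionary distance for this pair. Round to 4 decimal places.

0.3563

The sequences differ at positions 4 (C/G, transversion), 7 (U/A, transversion), 11 (G/U, transversion), 12 (U/A, transversion), 22 (C/G, transversion), 23 (U/A, transversion), 24 (G/A, transition).
Of the 7 differences, 1 transition and 6 transversions over 25 sites: P = 1/25 = 0.040000, Q = 6/25 = 0.240000.
d = −0.5·ln(0.680000) − 0.25·ln(0.520000) = −0.5·(-0.385662) − 0.25·(-0.653926) = 0.3563.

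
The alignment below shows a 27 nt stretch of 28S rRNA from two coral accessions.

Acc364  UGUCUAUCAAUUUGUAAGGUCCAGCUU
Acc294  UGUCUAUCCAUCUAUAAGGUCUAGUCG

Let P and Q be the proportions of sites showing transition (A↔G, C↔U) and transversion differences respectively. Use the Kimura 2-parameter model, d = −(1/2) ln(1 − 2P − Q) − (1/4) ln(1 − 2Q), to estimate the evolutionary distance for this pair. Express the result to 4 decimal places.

0.3340

The sequences differ at positions 9 (A/C, transversion), 12 (U/C, transition), 14 (G/A, transition), 22 (C/U, transition), 25 (C/U, transition), 26 (U/C, transition), 27 (U/G, transversion).
Of the 7 differences, 5 transitions and 2 transversions over 27 sites: P = 5/27 = 0.185185, Q = 2/27 = 0.074074.
d = −0.5·ln(0.555556) − 0.25·ln(0.851852) = −0.5·(-0.587786) − 0.25·(-0.160342) = 0.3340.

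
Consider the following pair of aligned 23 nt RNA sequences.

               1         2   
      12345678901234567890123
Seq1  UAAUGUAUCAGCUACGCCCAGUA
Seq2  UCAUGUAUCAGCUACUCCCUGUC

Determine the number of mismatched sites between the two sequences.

The sequences differ at positions 2 (A/C), 16 (G/U), 20 (A/U), 23 (A/C).
That gives 4 mismatches out of 23 aligned sites, so the Hamming distance is 4.

4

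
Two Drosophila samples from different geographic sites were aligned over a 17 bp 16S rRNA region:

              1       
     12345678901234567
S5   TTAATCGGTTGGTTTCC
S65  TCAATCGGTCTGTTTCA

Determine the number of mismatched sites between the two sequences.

4

Differing sites — 2:T/C; 10:T/C; 11:G/T; 17:C/A.
That gives 4 mismatches out of 17 aligned sites, so the Hamming distance is 4.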